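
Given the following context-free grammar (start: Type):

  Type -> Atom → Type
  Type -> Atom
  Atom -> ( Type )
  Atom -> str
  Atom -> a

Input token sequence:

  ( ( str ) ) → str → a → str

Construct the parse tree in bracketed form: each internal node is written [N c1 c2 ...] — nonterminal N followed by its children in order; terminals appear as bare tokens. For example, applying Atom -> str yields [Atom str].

Type
Atom → Type
( Type ) → Type
( Atom ) → Type
( ( Type ) ) → Type
( ( Atom ) ) → Type
( ( str ) ) → Type
( ( str ) ) → Atom → Type
( ( str ) ) → str → Type
( ( str ) ) → str → Atom → Type
( ( str ) ) → str → a → Type
( ( str ) ) → str → a → Atom
( ( str ) ) → str → a → str

[Type [Atom ( [Type [Atom ( [Type [Atom str]] )]] )] → [Type [Atom str] → [Type [Atom a] → [Type [Atom str]]]]]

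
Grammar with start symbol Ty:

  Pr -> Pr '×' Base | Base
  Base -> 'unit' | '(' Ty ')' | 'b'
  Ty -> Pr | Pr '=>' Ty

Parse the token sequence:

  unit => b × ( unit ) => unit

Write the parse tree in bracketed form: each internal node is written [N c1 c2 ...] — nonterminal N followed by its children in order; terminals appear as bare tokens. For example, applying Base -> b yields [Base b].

[Ty [Pr [Base unit]] => [Ty [Pr [Pr [Base b]] × [Base ( [Ty [Pr [Base unit]]] )]] => [Ty [Pr [Base unit]]]]]

Ty
Pr => Ty
Base => Ty
unit => Ty
unit => Pr => Ty
unit => Pr × Base => Ty
unit => Base × Base => Ty
unit => b × Base => Ty
unit => b × ( Ty ) => Ty
unit => b × ( Pr ) => Ty
unit => b × ( Base ) => Ty
unit => b × ( unit ) => Ty
unit => b × ( unit ) => Pr
unit => b × ( unit ) => Base
unit => b × ( unit ) => unit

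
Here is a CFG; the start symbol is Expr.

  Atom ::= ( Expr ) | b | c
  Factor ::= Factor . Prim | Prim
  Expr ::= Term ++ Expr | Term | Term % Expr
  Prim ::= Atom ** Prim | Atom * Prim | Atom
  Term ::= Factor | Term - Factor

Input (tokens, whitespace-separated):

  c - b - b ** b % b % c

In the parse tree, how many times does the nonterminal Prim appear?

6

[Expr [Term [Term [Term [Factor [Prim [Atom c]]]] - [Factor [Prim [Atom b]]]] - [Factor [Prim [Atom b] ** [Prim [Atom b]]]]] % [Expr [Term [Factor [Prim [Atom b]]]] % [Expr [Term [Factor [Prim [Atom c]]]]]]]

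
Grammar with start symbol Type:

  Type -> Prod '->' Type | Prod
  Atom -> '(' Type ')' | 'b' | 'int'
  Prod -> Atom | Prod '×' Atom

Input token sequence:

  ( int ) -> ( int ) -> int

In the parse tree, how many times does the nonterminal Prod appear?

[Type [Prod [Atom ( [Type [Prod [Atom int]]] )]] -> [Type [Prod [Atom ( [Type [Prod [Atom int]]] )]] -> [Type [Prod [Atom int]]]]]

5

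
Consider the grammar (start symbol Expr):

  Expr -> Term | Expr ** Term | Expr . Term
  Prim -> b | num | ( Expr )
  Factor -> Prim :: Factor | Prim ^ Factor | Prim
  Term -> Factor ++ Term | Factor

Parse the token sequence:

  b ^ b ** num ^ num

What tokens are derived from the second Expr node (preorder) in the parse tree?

[Expr [Expr [Term [Factor [Prim b] ^ [Factor [Prim b]]]]] ** [Term [Factor [Prim num] ^ [Factor [Prim num]]]]]

b ^ b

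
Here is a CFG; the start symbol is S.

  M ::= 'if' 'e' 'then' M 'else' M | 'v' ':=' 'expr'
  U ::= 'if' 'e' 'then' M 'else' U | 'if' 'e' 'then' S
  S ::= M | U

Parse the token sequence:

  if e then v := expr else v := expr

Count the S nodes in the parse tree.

[S [M if e then [M v := expr] else [M v := expr]]]

1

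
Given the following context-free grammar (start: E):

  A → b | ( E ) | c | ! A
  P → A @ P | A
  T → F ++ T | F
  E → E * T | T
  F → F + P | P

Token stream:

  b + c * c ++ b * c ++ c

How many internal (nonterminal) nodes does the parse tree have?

[E [E [E [T [F [F [P [A b]]] + [P [A c]]]]] * [T [F [P [A c]]] ++ [T [F [P [A b]]]]]] * [T [F [P [A c]]] ++ [T [F [P [A c]]]]]]

26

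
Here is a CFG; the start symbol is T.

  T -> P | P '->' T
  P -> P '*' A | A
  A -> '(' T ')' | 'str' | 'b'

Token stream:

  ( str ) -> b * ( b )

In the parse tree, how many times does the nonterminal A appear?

5

[T [P [A ( [T [P [A str]]] )]] -> [T [P [P [A b]] * [A ( [T [P [A b]]] )]]]]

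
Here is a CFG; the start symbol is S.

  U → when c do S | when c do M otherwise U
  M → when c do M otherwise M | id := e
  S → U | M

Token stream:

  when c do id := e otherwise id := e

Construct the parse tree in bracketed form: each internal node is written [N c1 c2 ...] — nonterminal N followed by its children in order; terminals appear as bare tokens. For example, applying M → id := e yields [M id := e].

[S [M when c do [M id := e] otherwise [M id := e]]]

S
M
when c do M otherwise M
when c do id := e otherwise M
when c do id := e otherwise id := e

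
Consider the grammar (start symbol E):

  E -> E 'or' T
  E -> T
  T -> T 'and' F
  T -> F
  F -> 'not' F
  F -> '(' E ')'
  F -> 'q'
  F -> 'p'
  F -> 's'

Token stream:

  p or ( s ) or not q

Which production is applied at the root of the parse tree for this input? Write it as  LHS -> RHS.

[E [E [E [T [F p]]] or [T [F ( [E [T [F s]]] )]]] or [T [F not [F q]]]]

E -> E 'or' T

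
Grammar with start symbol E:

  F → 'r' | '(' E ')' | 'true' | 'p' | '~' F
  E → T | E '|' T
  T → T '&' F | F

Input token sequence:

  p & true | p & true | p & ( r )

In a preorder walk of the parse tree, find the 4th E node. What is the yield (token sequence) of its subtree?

r

[E [E [E [T [T [F p]] & [F true]]] | [T [T [F p]] & [F true]]] | [T [T [F p]] & [F ( [E [T [F r]]] )]]]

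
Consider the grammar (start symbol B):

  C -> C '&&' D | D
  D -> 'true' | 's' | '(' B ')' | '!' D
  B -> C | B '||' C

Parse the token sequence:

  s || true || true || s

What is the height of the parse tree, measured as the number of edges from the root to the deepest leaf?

[B [B [B [B [C [D s]]] || [C [D true]]] || [C [D true]]] || [C [D s]]]

6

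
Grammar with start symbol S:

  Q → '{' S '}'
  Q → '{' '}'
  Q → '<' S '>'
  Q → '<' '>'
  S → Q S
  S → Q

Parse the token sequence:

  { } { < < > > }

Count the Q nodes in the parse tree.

4

[S [Q { }] [S [Q { [S [Q < [S [Q < >]] >]] }]]]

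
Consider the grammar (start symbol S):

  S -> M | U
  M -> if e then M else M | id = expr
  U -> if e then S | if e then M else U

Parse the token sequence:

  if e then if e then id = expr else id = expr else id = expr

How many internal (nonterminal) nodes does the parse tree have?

[S [M if e then [M if e then [M id = expr] else [M id = expr]] else [M id = expr]]]

6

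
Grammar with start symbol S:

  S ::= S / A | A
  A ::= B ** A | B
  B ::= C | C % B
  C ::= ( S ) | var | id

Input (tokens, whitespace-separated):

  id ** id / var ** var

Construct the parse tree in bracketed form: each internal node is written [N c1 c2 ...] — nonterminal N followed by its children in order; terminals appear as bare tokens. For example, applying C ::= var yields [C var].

[S [S [A [B [C id]] ** [A [B [C id]]]]] / [A [B [C var]] ** [A [B [C var]]]]]

S
S / A
A / A
B ** A / A
C ** A / A
id ** A / A
id ** B / A
id ** C / A
id ** id / A
id ** id / B ** A
id ** id / C ** A
id ** id / var ** A
id ** id / var ** B
id ** id / var ** C
id ** id / var ** var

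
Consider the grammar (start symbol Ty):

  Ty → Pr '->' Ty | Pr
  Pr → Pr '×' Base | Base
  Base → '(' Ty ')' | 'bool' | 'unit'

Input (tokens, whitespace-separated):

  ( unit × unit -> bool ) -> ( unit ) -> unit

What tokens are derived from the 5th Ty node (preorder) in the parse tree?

unit

[Ty [Pr [Base ( [Ty [Pr [Pr [Base unit]] × [Base unit]] -> [Ty [Pr [Base bool]]]] )]] -> [Ty [Pr [Base ( [Ty [Pr [Base unit]]] )]] -> [Ty [Pr [Base unit]]]]]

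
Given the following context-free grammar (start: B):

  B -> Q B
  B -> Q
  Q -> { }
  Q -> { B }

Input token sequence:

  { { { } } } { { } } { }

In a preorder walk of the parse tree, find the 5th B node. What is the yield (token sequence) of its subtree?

[B [Q { [B [Q { [B [Q { }]] }]] }] [B [Q { [B [Q { }]] }] [B [Q { }]]]]

{ }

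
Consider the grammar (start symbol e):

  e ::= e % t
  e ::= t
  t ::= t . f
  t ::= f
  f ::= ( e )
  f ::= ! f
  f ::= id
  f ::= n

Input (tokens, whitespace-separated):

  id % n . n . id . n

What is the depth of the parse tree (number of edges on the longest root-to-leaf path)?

6

[e [e [t [f id]]] % [t [t [t [t [f n]] . [f n]] . [f id]] . [f n]]]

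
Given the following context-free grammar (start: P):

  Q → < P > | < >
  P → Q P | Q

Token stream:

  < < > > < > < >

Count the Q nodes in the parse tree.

4

[P [Q < [P [Q < >]] >] [P [Q < >] [P [Q < >]]]]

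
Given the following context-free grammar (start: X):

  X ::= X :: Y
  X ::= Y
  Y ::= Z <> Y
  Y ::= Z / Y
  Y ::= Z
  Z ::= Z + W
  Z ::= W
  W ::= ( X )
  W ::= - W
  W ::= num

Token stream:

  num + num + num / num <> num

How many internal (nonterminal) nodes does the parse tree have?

14

[X [Y [Z [Z [Z [W num]] + [W num]] + [W num]] / [Y [Z [W num]] <> [Y [Z [W num]]]]]]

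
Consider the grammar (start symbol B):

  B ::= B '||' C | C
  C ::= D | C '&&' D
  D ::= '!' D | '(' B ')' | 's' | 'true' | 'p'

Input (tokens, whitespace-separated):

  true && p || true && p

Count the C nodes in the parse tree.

[B [B [C [C [D true]] && [D p]]] || [C [C [D true]] && [D p]]]

4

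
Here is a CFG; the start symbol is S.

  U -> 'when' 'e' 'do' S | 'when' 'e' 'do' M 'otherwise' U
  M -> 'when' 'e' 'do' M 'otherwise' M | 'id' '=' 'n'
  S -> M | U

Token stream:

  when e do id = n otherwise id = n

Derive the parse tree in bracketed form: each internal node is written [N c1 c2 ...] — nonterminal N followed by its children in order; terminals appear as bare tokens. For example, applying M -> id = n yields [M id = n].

S
M
when e do M otherwise M
when e do id = n otherwise M
when e do id = n otherwise id = n

[S [M when e do [M id = n] otherwise [M id = n]]]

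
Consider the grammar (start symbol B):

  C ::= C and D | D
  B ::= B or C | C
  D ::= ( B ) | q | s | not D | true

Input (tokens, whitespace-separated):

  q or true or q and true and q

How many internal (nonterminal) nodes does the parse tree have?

13

[B [B [B [C [D q]]] or [C [D true]]] or [C [C [C [D q]] and [D true]] and [D q]]]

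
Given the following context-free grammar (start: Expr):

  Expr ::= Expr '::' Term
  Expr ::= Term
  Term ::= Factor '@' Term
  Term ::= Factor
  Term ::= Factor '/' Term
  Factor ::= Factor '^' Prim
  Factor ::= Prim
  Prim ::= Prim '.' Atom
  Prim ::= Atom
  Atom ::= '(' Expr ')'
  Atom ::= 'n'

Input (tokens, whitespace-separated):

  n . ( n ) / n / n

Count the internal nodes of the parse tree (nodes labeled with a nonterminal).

20

[Expr [Term [Factor [Prim [Prim [Atom n]] . [Atom ( [Expr [Term [Factor [Prim [Atom n]]]]] )]]] / [Term [Factor [Prim [Atom n]]] / [Term [Factor [Prim [Atom n]]]]]]]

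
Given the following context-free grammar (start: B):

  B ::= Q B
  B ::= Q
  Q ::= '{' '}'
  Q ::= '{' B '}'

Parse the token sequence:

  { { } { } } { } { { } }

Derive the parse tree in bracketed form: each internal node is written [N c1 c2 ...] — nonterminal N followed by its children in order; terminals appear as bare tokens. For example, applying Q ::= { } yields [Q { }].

[B [Q { [B [Q { }] [B [Q { }]]] }] [B [Q { }] [B [Q { [B [Q { }]] }]]]]

B
Q B
{ B } B
{ Q B } B
{ { } B } B
{ { } Q } B
{ { } { } } B
{ { } { } } Q B
{ { } { } } { } B
{ { } { } } { } Q
{ { } { } } { } { B }
{ { } { } } { } { Q }
{ { } { } } { } { { } }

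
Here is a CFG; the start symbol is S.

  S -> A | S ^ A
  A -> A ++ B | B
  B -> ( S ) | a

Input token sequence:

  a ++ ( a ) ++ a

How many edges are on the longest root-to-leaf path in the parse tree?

7

[S [A [A [A [B a]] ++ [B ( [S [A [B a]]] )]] ++ [B a]]]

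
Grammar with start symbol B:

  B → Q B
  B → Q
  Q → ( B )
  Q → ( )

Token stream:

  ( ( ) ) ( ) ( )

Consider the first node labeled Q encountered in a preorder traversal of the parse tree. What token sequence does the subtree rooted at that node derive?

( ( ) )

[B [Q ( [B [Q ( )]] )] [B [Q ( )] [B [Q ( )]]]]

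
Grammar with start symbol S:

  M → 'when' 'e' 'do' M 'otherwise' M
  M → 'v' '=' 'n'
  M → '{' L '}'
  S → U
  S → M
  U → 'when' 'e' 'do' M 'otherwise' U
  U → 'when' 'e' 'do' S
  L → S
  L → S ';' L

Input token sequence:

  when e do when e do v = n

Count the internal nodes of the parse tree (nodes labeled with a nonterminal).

6

[S [U when e do [S [U when e do [S [M v = n]]]]]]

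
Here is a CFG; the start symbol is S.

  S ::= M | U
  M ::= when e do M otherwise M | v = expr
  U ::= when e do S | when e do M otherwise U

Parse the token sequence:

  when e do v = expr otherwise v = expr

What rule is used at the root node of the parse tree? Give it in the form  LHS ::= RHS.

[S [M when e do [M v = expr] otherwise [M v = expr]]]

S ::= M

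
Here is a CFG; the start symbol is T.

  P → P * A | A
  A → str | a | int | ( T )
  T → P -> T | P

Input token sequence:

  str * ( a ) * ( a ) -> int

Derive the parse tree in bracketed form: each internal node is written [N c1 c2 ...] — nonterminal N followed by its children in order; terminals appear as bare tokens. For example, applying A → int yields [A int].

[T [P [P [P [A str]] * [A ( [T [P [A a]]] )]] * [A ( [T [P [A a]]] )]] -> [T [P [A int]]]]

T
P -> T
P * A -> T
P * A * A -> T
A * A * A -> T
str * A * A -> T
str * ( T ) * A -> T
str * ( P ) * A -> T
str * ( A ) * A -> T
str * ( a ) * A -> T
str * ( a ) * ( T ) -> T
str * ( a ) * ( P ) -> T
str * ( a ) * ( A ) -> T
str * ( a ) * ( a ) -> T
str * ( a ) * ( a ) -> P
str * ( a ) * ( a ) -> A
str * ( a ) * ( a ) -> int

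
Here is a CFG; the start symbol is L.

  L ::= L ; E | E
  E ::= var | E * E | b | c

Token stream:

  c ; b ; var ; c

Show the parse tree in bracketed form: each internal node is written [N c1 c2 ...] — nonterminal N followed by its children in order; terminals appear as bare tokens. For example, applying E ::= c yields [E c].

[L [L [L [L [E c]] ; [E b]] ; [E var]] ; [E c]]

L
L ; E
L ; E ; E
L ; E ; E ; E
E ; E ; E ; E
c ; E ; E ; E
c ; b ; E ; E
c ; b ; var ; E
c ; b ; var ; c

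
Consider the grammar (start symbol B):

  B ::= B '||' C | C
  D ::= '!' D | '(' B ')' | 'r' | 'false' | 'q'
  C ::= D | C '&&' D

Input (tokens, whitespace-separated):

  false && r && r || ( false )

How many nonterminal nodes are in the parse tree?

13

[B [B [C [C [C [D false]] && [D r]] && [D r]]] || [C [D ( [B [C [D false]]] )]]]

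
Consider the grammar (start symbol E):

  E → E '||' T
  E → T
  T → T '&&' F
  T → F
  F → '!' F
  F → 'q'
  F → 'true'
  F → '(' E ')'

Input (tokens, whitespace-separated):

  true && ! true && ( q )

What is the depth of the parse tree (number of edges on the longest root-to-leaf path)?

[E [T [T [T [F true]] && [F ! [F true]]] && [F ( [E [T [F q]]] )]]]

6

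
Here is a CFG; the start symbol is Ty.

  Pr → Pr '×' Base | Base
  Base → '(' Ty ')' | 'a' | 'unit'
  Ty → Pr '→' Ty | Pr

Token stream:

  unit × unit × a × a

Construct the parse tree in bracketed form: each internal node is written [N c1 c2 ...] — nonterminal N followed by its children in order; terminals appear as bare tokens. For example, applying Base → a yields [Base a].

Ty
Pr
Pr × Base
Pr × Base × Base
Pr × Base × Base × Base
Base × Base × Base × Base
unit × Base × Base × Base
unit × unit × Base × Base
unit × unit × a × Base
unit × unit × a × a

[Ty [Pr [Pr [Pr [Pr [Base unit]] × [Base unit]] × [Base a]] × [Base a]]]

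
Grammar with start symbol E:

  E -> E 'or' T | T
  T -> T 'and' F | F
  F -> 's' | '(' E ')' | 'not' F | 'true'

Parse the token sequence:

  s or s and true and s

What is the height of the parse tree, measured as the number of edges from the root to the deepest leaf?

5

[E [E [T [F s]]] or [T [T [T [F s]] and [F true]] and [F s]]]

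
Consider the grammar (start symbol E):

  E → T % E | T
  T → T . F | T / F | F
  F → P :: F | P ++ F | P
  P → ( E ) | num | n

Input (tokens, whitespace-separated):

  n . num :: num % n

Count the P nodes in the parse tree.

4

[E [T [T [F [P n]]] . [F [P num] :: [F [P num]]]] % [E [T [F [P n]]]]]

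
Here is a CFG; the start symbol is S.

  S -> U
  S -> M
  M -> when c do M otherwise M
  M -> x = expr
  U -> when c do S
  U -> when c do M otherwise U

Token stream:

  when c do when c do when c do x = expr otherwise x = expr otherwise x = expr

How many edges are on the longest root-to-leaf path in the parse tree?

[S [U when c do [S [M when c do [M when c do [M x = expr] otherwise [M x = expr]] otherwise [M x = expr]]]]]

6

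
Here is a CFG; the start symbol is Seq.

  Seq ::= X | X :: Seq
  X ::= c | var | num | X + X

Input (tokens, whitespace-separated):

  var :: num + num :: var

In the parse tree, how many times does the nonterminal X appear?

5

[Seq [X var] :: [Seq [X [X num] + [X num]] :: [Seq [X var]]]]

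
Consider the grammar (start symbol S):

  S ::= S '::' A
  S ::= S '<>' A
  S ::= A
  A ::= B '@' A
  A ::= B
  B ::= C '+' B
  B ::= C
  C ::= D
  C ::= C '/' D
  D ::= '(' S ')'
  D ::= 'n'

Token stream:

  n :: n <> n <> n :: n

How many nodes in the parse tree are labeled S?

5

[S [S [S [S [S [A [B [C [D n]]]]] :: [A [B [C [D n]]]]] <> [A [B [C [D n]]]]] <> [A [B [C [D n]]]]] :: [A [B [C [D n]]]]]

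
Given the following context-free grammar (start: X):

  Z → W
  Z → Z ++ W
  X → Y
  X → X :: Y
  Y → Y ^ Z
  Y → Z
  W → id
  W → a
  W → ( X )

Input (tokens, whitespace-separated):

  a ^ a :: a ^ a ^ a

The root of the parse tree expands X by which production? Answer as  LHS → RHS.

[X [X [Y [Y [Z [W a]]] ^ [Z [W a]]]] :: [Y [Y [Y [Z [W a]]] ^ [Z [W a]]] ^ [Z [W a]]]]

X → X :: Y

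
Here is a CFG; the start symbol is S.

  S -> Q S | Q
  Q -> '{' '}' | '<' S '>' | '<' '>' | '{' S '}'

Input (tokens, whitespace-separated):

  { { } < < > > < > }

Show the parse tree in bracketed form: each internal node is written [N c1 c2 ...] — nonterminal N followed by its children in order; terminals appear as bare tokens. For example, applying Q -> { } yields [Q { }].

S
Q
{ S }
{ Q S }
{ { } S }
{ { } Q S }
{ { } < S > S }
{ { } < Q > S }
{ { } < < > > S }
{ { } < < > > Q }
{ { } < < > > < > }

[S [Q { [S [Q { }] [S [Q < [S [Q < >]] >] [S [Q < >]]]] }]]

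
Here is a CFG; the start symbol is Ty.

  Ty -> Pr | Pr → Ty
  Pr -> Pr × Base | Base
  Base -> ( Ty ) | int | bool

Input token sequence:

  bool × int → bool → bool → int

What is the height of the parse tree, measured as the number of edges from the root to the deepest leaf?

6

[Ty [Pr [Pr [Base bool]] × [Base int]] → [Ty [Pr [Base bool]] → [Ty [Pr [Base bool]] → [Ty [Pr [Base int]]]]]]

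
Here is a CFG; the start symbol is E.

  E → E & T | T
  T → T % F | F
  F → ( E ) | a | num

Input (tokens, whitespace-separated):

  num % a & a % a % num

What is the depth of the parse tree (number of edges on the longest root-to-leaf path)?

[E [E [T [T [F num]] % [F a]]] & [T [T [T [F a]] % [F a]] % [F num]]]

5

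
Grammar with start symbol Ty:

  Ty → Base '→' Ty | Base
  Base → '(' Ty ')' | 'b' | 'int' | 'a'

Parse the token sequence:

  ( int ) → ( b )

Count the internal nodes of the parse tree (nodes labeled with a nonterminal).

8

[Ty [Base ( [Ty [Base int]] )] → [Ty [Base ( [Ty [Base b]] )]]]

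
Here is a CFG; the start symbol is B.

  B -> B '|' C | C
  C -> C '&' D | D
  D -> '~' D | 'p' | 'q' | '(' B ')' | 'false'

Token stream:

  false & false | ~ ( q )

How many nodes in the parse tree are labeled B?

[B [B [C [C [D false]] & [D false]]] | [C [D ~ [D ( [B [C [D q]]] )]]]]

3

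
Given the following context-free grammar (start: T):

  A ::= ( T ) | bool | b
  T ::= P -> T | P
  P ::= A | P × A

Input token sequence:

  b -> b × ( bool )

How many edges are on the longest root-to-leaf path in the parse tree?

7

[T [P [A b]] -> [T [P [P [A b]] × [A ( [T [P [A bool]]] )]]]]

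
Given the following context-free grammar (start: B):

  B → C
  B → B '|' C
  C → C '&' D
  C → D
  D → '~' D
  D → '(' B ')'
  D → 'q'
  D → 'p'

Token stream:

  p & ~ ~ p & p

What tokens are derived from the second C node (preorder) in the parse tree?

p & ~ ~ p

[B [C [C [C [D p]] & [D ~ [D ~ [D p]]]] & [D p]]]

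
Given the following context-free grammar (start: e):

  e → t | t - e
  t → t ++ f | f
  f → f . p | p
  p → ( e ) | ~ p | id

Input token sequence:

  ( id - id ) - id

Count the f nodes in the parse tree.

[e [t [f [p ( [e [t [f [p id]]] - [e [t [f [p id]]]]] )]]] - [e [t [f [p id]]]]]

4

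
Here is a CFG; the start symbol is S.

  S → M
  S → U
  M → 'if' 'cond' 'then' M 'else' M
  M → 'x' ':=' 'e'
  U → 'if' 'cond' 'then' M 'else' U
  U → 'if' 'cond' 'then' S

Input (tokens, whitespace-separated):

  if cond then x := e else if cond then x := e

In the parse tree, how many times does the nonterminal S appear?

2

[S [U if cond then [M x := e] else [U if cond then [S [M x := e]]]]]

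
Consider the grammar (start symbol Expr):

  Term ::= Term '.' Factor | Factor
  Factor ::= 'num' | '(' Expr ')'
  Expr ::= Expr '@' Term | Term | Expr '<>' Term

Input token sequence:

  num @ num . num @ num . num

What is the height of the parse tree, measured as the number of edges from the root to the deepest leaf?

[Expr [Expr [Expr [Term [Factor num]]] @ [Term [Term [Factor num]] . [Factor num]]] @ [Term [Term [Factor num]] . [Factor num]]]

5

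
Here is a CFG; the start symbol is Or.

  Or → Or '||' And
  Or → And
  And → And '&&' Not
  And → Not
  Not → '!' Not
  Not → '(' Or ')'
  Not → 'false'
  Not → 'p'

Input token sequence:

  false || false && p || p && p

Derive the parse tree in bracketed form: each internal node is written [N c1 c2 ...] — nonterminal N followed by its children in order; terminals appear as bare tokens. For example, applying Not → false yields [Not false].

Or
Or || And
Or || And || And
And || And || And
Not || And || And
false || And || And
false || And && Not || And
false || Not && Not || And
false || false && Not || And
false || false && p || And
false || false && p || And && Not
false || false && p || Not && Not
false || false && p || p && Not
false || false && p || p && p

[Or [Or [Or [And [Not false]]] || [And [And [Not false]] && [Not p]]] || [And [And [Not p]] && [Not p]]]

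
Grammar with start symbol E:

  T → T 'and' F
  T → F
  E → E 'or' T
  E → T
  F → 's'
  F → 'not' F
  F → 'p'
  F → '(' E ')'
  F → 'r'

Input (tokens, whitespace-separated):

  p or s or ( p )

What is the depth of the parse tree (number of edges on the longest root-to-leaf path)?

[E [E [E [T [F p]]] or [T [F s]]] or [T [F ( [E [T [F p]]] )]]]

6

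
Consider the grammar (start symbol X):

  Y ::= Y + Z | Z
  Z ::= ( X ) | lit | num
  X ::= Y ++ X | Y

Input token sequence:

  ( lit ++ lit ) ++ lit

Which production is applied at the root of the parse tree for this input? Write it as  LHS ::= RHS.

[X [Y [Z ( [X [Y [Z lit]] ++ [X [Y [Z lit]]]] )]] ++ [X [Y [Z lit]]]]

X ::= Y ++ X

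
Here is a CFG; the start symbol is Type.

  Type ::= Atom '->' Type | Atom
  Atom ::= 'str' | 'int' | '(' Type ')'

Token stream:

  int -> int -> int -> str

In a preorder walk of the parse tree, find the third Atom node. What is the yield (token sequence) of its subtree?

int

[Type [Atom int] -> [Type [Atom int] -> [Type [Atom int] -> [Type [Atom str]]]]]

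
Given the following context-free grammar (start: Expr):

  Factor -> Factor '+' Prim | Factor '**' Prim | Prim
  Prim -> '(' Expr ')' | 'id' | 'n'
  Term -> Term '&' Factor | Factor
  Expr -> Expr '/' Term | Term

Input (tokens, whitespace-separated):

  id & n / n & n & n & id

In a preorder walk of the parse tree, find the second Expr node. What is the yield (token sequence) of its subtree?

[Expr [Expr [Term [Term [Factor [Prim id]]] & [Factor [Prim n]]]] / [Term [Term [Term [Term [Factor [Prim n]]] & [Factor [Prim n]]] & [Factor [Prim n]]] & [Factor [Prim id]]]]

id & n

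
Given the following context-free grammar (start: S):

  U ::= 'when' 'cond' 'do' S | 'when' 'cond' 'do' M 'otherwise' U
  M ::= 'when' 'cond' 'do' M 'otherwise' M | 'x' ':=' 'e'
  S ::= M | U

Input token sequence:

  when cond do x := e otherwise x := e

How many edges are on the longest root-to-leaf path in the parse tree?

3

[S [M when cond do [M x := e] otherwise [M x := e]]]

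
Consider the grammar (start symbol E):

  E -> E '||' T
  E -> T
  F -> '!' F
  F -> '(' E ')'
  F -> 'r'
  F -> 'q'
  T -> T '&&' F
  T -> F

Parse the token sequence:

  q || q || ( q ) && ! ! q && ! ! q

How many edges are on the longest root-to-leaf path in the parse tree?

8

[E [E [E [T [F q]]] || [T [F q]]] || [T [T [T [F ( [E [T [F q]]] )]] && [F ! [F ! [F q]]]] && [F ! [F ! [F q]]]]]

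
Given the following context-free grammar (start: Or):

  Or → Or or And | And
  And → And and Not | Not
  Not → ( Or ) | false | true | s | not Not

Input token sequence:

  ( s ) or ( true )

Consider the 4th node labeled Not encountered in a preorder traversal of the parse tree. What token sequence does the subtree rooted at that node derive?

true

[Or [Or [And [Not ( [Or [And [Not s]]] )]]] or [And [Not ( [Or [And [Not true]]] )]]]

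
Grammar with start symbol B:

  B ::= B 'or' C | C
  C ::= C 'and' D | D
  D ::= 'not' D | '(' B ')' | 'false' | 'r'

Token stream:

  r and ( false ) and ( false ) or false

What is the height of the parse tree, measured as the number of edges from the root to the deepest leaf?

8

[B [B [C [C [C [D r]] and [D ( [B [C [D false]]] )]] and [D ( [B [C [D false]]] )]]] or [C [D false]]]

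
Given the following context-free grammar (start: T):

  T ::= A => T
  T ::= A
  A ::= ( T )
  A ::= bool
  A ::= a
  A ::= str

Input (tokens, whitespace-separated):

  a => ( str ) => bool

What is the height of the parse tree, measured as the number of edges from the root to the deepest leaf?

[T [A a] => [T [A ( [T [A str]] )] => [T [A bool]]]]

5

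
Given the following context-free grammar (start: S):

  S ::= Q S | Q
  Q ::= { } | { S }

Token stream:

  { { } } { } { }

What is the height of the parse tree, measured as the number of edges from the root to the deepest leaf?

4

[S [Q { [S [Q { }]] }] [S [Q { }] [S [Q { }]]]]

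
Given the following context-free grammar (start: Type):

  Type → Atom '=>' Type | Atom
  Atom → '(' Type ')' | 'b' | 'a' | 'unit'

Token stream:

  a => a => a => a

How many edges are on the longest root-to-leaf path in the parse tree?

[Type [Atom a] => [Type [Atom a] => [Type [Atom a] => [Type [Atom a]]]]]

5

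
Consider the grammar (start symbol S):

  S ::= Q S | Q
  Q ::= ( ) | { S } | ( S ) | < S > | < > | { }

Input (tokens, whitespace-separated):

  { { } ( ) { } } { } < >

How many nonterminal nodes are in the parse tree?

12

[S [Q { [S [Q { }] [S [Q ( )] [S [Q { }]]]] }] [S [Q { }] [S [Q < >]]]]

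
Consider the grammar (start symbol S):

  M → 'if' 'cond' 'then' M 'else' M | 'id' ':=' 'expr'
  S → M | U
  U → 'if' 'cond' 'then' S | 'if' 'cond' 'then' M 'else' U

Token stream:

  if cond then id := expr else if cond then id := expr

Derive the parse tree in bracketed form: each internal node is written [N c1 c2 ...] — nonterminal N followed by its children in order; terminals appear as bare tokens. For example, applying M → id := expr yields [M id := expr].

S
U
if cond then M else U
if cond then id := expr else U
if cond then id := expr else if cond then S
if cond then id := expr else if cond then M
if cond then id := expr else if cond then id := expr

[S [U if cond then [M id := expr] else [U if cond then [S [M id := expr]]]]]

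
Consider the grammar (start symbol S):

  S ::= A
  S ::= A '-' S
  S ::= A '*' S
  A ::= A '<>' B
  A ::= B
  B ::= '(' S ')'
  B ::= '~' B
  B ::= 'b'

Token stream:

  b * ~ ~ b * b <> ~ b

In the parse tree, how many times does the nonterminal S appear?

3

[S [A [B b]] * [S [A [B ~ [B ~ [B b]]]] * [S [A [A [B b]] <> [B ~ [B b]]]]]]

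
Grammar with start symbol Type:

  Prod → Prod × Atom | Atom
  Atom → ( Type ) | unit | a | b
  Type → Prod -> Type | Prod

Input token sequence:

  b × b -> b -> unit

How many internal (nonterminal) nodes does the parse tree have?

[Type [Prod [Prod [Atom b]] × [Atom b]] -> [Type [Prod [Atom b]] -> [Type [Prod [Atom unit]]]]]

11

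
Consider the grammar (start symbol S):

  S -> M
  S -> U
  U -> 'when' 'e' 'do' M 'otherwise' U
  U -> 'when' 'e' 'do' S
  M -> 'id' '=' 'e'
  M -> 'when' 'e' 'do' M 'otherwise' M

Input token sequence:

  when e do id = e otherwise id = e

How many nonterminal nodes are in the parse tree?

[S [M when e do [M id = e] otherwise [M id = e]]]

4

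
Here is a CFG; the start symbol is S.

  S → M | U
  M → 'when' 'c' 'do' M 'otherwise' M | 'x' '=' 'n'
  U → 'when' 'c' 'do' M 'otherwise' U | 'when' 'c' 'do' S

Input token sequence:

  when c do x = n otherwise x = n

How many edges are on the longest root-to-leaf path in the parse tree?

[S [M when c do [M x = n] otherwise [M x = n]]]

3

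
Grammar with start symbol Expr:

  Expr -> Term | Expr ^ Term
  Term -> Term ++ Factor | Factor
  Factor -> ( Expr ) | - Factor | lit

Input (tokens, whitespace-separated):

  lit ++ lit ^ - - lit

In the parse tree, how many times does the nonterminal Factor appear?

[Expr [Expr [Term [Term [Factor lit]] ++ [Factor lit]]] ^ [Term [Factor - [Factor - [Factor lit]]]]]

5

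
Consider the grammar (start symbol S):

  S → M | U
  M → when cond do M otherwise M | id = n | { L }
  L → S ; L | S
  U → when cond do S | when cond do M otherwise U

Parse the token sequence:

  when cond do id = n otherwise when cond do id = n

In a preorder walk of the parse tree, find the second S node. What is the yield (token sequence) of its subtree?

id = n

[S [U when cond do [M id = n] otherwise [U when cond do [S [M id = n]]]]]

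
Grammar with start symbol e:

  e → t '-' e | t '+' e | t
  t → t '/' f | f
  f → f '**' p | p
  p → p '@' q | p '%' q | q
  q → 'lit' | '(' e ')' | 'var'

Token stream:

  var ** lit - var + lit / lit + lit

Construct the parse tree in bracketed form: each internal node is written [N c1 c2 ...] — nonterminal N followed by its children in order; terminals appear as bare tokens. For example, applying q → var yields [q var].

[e [t [f [f [p [q var]]] ** [p [q lit]]]] - [e [t [f [p [q var]]]] + [e [t [t [f [p [q lit]]]] / [f [p [q lit]]]] + [e [t [f [p [q lit]]]]]]]]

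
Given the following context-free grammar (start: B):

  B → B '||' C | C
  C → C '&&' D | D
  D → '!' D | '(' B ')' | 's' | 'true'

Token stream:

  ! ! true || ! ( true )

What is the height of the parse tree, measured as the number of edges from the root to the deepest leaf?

[B [B [C [D ! [D ! [D true]]]]] || [C [D ! [D ( [B [C [D true]]] )]]]]

7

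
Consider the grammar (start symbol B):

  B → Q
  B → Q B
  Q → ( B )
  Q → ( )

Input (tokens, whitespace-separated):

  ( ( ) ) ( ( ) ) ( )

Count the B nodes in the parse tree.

[B [Q ( [B [Q ( )]] )] [B [Q ( [B [Q ( )]] )] [B [Q ( )]]]]

5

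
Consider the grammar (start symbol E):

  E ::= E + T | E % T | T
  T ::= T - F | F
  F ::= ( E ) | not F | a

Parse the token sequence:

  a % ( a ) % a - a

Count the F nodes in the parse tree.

[E [E [E [T [F a]]] % [T [F ( [E [T [F a]]] )]]] % [T [T [F a]] - [F a]]]

5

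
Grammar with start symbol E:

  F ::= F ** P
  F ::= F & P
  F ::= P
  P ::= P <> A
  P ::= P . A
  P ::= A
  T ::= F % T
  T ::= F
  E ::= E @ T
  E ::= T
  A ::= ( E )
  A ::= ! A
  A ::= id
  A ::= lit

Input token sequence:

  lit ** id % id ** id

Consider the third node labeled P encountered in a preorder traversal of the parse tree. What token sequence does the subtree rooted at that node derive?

[E [T [F [F [P [A lit]]] ** [P [A id]]] % [T [F [F [P [A id]]] ** [P [A id]]]]]]

id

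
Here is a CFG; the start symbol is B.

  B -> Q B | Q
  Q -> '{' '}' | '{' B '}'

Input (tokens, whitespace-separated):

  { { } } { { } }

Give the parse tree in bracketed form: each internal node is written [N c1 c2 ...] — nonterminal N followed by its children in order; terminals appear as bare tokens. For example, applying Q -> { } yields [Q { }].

[B [Q { [B [Q { }]] }] [B [Q { [B [Q { }]] }]]]

B
Q B
{ B } B
{ Q } B
{ { } } B
{ { } } Q
{ { } } { B }
{ { } } { Q }
{ { } } { { } }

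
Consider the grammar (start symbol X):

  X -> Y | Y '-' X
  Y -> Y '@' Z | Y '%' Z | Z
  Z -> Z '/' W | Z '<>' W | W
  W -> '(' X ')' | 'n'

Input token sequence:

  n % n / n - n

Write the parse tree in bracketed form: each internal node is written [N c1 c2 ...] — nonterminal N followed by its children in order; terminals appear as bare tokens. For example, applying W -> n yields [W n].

[X [Y [Y [Z [W n]]] % [Z [Z [W n]] / [W n]]] - [X [Y [Z [W n]]]]]

X
Y - X
Y % Z - X
Z % Z - X
W % Z - X
n % Z - X
n % Z / W - X
n % W / W - X
n % n / W - X
n % n / n - X
n % n / n - Y
n % n / n - Z
n % n / n - W
n % n / n - n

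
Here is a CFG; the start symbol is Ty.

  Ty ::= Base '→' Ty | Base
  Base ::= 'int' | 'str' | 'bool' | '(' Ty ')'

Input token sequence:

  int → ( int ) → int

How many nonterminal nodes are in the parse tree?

[Ty [Base int] → [Ty [Base ( [Ty [Base int]] )] → [Ty [Base int]]]]

8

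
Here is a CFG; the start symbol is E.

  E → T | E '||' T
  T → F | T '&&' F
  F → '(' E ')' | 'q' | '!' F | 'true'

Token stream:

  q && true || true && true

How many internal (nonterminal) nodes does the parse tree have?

10

[E [E [T [T [F q]] && [F true]]] || [T [T [F true]] && [F true]]]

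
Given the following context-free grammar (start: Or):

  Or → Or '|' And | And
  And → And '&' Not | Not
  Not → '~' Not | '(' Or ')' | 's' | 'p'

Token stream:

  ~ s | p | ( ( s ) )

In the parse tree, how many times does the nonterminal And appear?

5

[Or [Or [Or [And [Not ~ [Not s]]]] | [And [Not p]]] | [And [Not ( [Or [And [Not ( [Or [And [Not s]]] )]]] )]]]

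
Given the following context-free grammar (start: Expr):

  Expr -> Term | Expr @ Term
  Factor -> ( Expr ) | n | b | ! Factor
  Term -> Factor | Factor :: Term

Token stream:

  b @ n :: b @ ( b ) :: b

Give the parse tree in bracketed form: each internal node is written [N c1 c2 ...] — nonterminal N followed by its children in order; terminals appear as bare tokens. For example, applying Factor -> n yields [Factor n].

[Expr [Expr [Expr [Term [Factor b]]] @ [Term [Factor n] :: [Term [Factor b]]]] @ [Term [Factor ( [Expr [Term [Factor b]]] )] :: [Term [Factor b]]]]

Expr
Expr @ Term
Expr @ Term @ Term
Term @ Term @ Term
Factor @ Term @ Term
b @ Term @ Term
b @ Factor :: Term @ Term
b @ n :: Term @ Term
b @ n :: Factor @ Term
b @ n :: b @ Term
b @ n :: b @ Factor :: Term
b @ n :: b @ ( Expr ) :: Term
b @ n :: b @ ( Term ) :: Term
b @ n :: b @ ( Factor ) :: Term
b @ n :: b @ ( b ) :: Term
b @ n :: b @ ( b ) :: Factor
b @ n :: b @ ( b ) :: b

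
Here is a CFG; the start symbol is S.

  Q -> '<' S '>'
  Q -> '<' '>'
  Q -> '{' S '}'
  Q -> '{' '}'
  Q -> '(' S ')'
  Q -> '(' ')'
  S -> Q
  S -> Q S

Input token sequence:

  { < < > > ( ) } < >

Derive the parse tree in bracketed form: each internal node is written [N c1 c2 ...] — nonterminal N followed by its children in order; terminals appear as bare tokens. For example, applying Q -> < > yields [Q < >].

S
Q S
{ S } S
{ Q S } S
{ < S > S } S
{ < Q > S } S
{ < < > > S } S
{ < < > > Q } S
{ < < > > ( ) } S
{ < < > > ( ) } Q
{ < < > > ( ) } < >

[S [Q { [S [Q < [S [Q < >]] >] [S [Q ( )]]] }] [S [Q < >]]]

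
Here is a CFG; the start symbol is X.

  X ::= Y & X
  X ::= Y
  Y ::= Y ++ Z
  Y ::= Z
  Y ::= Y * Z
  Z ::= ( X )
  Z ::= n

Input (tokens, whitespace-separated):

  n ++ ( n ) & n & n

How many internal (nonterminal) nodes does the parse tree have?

14

[X [Y [Y [Z n]] ++ [Z ( [X [Y [Z n]]] )]] & [X [Y [Z n]] & [X [Y [Z n]]]]]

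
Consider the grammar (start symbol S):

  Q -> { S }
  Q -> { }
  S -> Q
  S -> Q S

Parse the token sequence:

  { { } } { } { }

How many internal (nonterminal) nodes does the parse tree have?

[S [Q { [S [Q { }]] }] [S [Q { }] [S [Q { }]]]]

8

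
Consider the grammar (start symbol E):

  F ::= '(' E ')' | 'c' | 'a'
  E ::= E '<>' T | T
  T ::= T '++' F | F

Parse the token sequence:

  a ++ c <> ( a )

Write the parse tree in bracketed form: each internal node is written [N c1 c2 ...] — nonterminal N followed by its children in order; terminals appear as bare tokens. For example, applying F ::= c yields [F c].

E
E <> T
T <> T
T ++ F <> T
F ++ F <> T
a ++ F <> T
a ++ c <> T
a ++ c <> F
a ++ c <> ( E )
a ++ c <> ( T )
a ++ c <> ( F )
a ++ c <> ( a )

[E [E [T [T [F a]] ++ [F c]]] <> [T [F ( [E [T [F a]]] )]]]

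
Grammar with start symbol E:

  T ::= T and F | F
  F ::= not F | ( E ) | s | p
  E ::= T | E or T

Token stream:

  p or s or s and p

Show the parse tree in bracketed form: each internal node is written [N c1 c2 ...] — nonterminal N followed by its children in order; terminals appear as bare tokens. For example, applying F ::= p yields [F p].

E
E or T
E or T or T
T or T or T
F or T or T
p or T or T
p or F or T
p or s or T
p or s or T and F
p or s or F and F
p or s or s and F
p or s or s and p

[E [E [E [T [F p]]] or [T [F s]]] or [T [T [F s]] and [F p]]]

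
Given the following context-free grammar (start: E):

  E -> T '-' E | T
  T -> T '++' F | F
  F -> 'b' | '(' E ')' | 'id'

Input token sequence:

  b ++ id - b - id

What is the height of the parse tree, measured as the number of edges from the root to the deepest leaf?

5

[E [T [T [F b]] ++ [F id]] - [E [T [F b]] - [E [T [F id]]]]]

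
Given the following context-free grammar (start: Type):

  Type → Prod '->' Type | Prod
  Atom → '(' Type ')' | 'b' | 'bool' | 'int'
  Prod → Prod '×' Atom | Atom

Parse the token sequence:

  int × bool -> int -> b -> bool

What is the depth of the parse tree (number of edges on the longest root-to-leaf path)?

[Type [Prod [Prod [Atom int]] × [Atom bool]] -> [Type [Prod [Atom int]] -> [Type [Prod [Atom b]] -> [Type [Prod [Atom bool]]]]]]

6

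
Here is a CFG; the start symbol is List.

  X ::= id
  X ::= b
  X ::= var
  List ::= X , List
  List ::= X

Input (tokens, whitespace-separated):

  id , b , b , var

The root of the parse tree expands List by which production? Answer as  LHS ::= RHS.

List ::= X , List

[List [X id] , [List [X b] , [List [X b] , [List [X var]]]]]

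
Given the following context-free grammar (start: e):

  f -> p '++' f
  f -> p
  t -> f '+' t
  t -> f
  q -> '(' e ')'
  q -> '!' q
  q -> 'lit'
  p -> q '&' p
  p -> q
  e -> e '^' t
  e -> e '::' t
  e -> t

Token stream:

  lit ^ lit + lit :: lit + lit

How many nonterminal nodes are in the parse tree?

23

[e [e [e [t [f [p [q lit]]]]] ^ [t [f [p [q lit]]] + [t [f [p [q lit]]]]]] :: [t [f [p [q lit]]] + [t [f [p [q lit]]]]]]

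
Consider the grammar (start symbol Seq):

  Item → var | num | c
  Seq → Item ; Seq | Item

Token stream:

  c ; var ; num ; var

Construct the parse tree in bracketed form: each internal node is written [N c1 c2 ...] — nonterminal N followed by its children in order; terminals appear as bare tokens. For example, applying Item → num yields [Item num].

Seq
Item ; Seq
c ; Seq
c ; Item ; Seq
c ; var ; Seq
c ; var ; Item ; Seq
c ; var ; num ; Seq
c ; var ; num ; Item
c ; var ; num ; var

[Seq [Item c] ; [Seq [Item var] ; [Seq [Item num] ; [Seq [Item var]]]]]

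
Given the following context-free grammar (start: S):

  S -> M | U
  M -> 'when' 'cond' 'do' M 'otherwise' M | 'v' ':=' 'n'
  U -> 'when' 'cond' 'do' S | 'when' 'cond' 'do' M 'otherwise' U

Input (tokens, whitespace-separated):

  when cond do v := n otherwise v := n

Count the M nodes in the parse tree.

3

[S [M when cond do [M v := n] otherwise [M v := n]]]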